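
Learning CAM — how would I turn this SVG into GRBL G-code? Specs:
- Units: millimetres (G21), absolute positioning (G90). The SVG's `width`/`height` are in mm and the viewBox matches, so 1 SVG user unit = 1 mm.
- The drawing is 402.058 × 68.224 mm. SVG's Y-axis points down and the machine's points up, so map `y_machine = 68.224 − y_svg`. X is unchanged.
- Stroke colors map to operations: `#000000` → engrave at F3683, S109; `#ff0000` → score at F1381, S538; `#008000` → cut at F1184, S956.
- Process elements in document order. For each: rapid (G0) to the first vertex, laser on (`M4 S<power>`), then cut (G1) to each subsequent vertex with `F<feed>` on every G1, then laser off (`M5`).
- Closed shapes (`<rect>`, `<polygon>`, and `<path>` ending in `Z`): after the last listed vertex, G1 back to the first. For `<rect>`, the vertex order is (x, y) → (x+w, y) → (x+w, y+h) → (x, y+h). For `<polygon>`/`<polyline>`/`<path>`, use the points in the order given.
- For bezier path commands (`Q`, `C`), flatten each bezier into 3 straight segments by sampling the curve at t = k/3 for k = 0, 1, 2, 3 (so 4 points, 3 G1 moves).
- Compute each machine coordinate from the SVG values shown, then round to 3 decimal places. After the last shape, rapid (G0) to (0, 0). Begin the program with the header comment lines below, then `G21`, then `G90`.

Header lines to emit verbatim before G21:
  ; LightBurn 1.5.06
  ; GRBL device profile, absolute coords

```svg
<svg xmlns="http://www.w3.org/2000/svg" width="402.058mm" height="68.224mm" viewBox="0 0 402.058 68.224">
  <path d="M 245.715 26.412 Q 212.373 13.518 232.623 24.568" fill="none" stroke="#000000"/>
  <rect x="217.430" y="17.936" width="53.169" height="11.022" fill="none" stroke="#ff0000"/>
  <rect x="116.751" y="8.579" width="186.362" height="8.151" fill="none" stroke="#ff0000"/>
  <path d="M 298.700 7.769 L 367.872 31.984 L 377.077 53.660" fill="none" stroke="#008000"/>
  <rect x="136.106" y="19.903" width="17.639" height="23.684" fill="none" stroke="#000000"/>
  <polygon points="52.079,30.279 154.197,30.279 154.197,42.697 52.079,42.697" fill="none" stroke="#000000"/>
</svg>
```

viewBox `0 0 402.058 68.224` with mm width/height → 1 unit = 1 mm. Flip: y_m = 68.224 − y_svg.

**Shape 1** — `<path>` quadratic bezier, stroke `#000000` → engrave (S109, F3683). Control points (SVG): P0=(245.715,26.412), P1=(212.373,13.518), P2=(232.623,24.568); sampled at t=k/3. Machine vertices: (245.715,41.812) → (229.442,47.748) → (225.078,48.362) → (232.623,43.656). Open path.

**Shape 2** — `<rect>` rectangle, stroke `#ff0000` → score (S538, F1381). Machine vertices: (217.430,50.288) → (270.599,50.288) → (270.599,39.266) → (217.430,39.266) → (217.430,50.288). Closed: final G1 returns to the first vertex.

**Shape 3** — `<rect>` rectangle, stroke `#ff0000` → score (S538, F1381). Machine vertices: (116.751,59.645) → (303.113,59.645) → (303.113,51.494) → (116.751,51.494) → (116.751,59.645). Closed: final G1 returns to the first vertex.

**Shape 4** — `<path>` open polyline, stroke `#008000` → cut (S956, F1184). Machine vertices: (298.700,60.455) → (367.872,36.240) → (377.077,14.564). Open path.

**Shape 5** — `<rect>` rectangle, stroke `#000000` → engrave (S109, F3683). Machine vertices: (136.106,48.321) → (153.745,48.321) → (153.745,24.637) → (136.106,24.637) → (136.106,48.321). Closed: final G1 returns to the first vertex.

**Shape 6** — `<polygon>` rectangle, stroke `#000000` → engrave (S109, F3683). Machine vertices: (52.079,37.945) → (154.197,37.945) → (154.197,25.527) → (52.079,25.527) → (52.079,37.945). Closed: final G1 returns to the first vertex.

; LightBurn 1.5.06
; GRBL device profile, absolute coords
G21
G90
G0 X245.715 Y41.812
M4 S109
G1 X229.442 Y47.748 F3683
G1 X225.078 Y48.362 F3683
G1 X232.623 Y43.656 F3683
M5
G0 X217.430 Y50.288
M4 S538
G1 X270.599 Y50.288 F1381
G1 X270.599 Y39.266 F1381
G1 X217.430 Y39.266 F1381
G1 X217.430 Y50.288 F1381
M5
G0 X116.751 Y59.645
M4 S538
G1 X303.113 Y59.645 F1381
G1 X303.113 Y51.494 F1381
G1 X116.751 Y51.494 F1381
G1 X116.751 Y59.645 F1381
M5
G0 X298.700 Y60.455
M4 S956
G1 X367.872 Y36.240 F1184
G1 X377.077 Y14.564 F1184
M5
G0 X136.106 Y48.321
M4 S109
G1 X153.745 Y48.321 F3683
G1 X153.745 Y24.637 F3683
G1 X136.106 Y24.637 F3683
G1 X136.106 Y48.321 F3683
M5
G0 X52.079 Y37.945
M4 S109
G1 X154.197 Y37.945 F3683
G1 X154.197 Y25.527 F3683
G1 X52.079 Y25.527 F3683
G1 X52.079 Y37.945 F3683
M5
G0 X0.000 Y0.000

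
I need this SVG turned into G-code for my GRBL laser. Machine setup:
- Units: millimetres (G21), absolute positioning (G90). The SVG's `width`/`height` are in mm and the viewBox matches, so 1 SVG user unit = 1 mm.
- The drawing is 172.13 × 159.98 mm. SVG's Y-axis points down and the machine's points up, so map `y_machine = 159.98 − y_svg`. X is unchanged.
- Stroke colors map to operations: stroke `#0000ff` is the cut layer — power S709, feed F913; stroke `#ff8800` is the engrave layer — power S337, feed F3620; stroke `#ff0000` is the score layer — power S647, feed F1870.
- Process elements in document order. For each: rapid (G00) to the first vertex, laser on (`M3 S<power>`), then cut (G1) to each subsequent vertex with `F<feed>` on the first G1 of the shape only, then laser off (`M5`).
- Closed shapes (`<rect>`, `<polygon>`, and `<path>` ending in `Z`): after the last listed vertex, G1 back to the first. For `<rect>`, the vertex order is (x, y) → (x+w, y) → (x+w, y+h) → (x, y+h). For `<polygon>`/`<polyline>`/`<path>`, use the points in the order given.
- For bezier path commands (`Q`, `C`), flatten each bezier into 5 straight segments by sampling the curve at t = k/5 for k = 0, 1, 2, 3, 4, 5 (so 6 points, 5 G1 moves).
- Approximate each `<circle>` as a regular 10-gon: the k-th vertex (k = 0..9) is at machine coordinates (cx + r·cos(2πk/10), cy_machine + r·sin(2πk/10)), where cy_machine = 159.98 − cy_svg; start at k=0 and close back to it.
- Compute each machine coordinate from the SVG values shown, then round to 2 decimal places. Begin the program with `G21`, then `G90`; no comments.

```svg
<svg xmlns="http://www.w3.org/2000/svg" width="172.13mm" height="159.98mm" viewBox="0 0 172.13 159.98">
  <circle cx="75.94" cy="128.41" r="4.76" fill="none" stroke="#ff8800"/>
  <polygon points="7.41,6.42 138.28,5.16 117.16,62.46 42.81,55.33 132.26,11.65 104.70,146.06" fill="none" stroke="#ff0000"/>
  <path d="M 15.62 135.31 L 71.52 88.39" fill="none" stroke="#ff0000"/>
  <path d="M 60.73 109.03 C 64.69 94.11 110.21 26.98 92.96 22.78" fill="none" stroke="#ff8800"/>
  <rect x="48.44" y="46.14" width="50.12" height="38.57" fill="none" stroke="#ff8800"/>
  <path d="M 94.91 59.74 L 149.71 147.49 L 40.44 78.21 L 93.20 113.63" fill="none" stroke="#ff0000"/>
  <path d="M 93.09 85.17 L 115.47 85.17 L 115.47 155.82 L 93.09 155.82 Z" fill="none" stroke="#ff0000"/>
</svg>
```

1 u = 1 mm; y_m = 159.98 − y.

[1] `<circle>` circle, #ff8800→engrave S337 F3620: (80.70,31.57) → (79.79,34.37) → (77.41,36.10) → (74.47,36.10) → (72.09,34.37) → (71.18,31.57) → (72.09,28.77) → (74.47,27.04) → (77.41,27.04) → (79.79,28.77) → (80.70,31.57) (closed)

[2] `<polygon>` closed polygon, #ff0000→score S647 F1870: (7.41,153.56) → (138.28,154.82) → (117.16,97.52) → (42.81,104.65) → (132.26,148.33) → (104.70,13.92) → (7.41,153.56) (closed)

[3] `<path>` line segment, #ff0000→score S647 F1870: (15.62,24.67) → (71.52,71.59)

[4] `<path>` cubic bezier, #ff8800→engrave S337 F3620: (60.73,50.95) → (67.26,65.25) → (78.75,86.55) → (90.21,109.32) → (96.61,128.05) → (92.96,137.20)

[5] `<rect>` rectangle, #ff8800→engrave S337 F3620: (48.44,113.84) → (98.56,113.84) → (98.56,75.27) → (48.44,75.27) → (48.44,113.84) (closed)

[6] `<path>` open polyline, #ff0000→score S647 F1870: (94.91,100.24) → (149.71,12.49) → (40.44,81.77) → (93.20,46.35)

[7] `<path>` rectangle, #ff0000→score S647 F1870: (93.09,74.81) → (115.47,74.81) → (115.47,4.16) → (93.09,4.16) → (93.09,74.81) (closed)

G21
G90
G00 X80.70 Y31.57
M3 S337
G1 X79.79 Y34.37 F3620
G1 X77.41 Y36.10
G1 X74.47 Y36.10
G1 X72.09 Y34.37
G1 X71.18 Y31.57
G1 X72.09 Y28.77
G1 X74.47 Y27.04
G1 X77.41 Y27.04
G1 X79.79 Y28.77
G1 X80.70 Y31.57
M5
G00 X7.41 Y153.56
M3 S647
G1 X138.28 Y154.82 F1870
G1 X117.16 Y97.52
G1 X42.81 Y104.65
G1 X132.26 Y148.33
G1 X104.70 Y13.92
G1 X7.41 Y153.56
M5
G00 X15.62 Y24.67
M3 S647
G1 X71.52 Y71.59 F1870
M5
G00 X60.73 Y50.95
M3 S337
G1 X67.26 Y65.25 F3620
G1 X78.75 Y86.55
G1 X90.21 Y109.32
G1 X96.61 Y128.05
G1 X92.96 Y137.20
M5
G00 X48.44 Y113.84
M3 S337
G1 X98.56 Y113.84 F3620
G1 X98.56 Y75.27
G1 X48.44 Y75.27
G1 X48.44 Y113.84
M5
G00 X94.91 Y100.24
M3 S647
G1 X149.71 Y12.49 F1870
G1 X40.44 Y81.77
G1 X93.20 Y46.35
M5
G00 X93.09 Y74.81
M3 S647
G1 X115.47 Y74.81 F1870
G1 X115.47 Y4.16
G1 X93.09 Y4.16
G1 X93.09 Y74.81
M5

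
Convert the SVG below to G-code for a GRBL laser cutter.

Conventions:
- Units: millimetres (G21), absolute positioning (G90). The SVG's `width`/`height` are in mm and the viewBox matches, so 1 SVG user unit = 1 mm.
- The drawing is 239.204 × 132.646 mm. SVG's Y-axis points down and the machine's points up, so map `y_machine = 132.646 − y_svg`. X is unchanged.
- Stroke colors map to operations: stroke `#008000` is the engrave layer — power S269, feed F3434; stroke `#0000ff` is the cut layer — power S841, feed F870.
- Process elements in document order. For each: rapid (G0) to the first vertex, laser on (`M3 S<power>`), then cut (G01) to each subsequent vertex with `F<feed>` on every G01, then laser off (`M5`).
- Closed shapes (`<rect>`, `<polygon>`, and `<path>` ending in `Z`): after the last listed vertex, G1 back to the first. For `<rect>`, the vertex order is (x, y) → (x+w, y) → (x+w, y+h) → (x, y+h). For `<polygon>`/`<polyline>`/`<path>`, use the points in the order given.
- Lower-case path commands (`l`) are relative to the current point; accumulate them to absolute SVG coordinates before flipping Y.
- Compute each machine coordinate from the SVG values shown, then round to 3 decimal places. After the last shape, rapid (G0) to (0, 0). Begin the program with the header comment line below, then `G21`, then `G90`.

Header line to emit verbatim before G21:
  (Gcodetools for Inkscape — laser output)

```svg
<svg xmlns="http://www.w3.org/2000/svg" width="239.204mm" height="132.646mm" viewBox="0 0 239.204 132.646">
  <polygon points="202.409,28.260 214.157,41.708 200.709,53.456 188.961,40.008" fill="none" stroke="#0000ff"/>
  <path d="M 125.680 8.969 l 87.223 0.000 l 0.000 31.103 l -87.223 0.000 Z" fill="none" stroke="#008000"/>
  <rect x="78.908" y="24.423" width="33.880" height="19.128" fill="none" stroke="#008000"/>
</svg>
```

(Gcodetools for Inkscape — laser output)
G21
G90
G0 X202.409 Y104.386
M3 S841
G01 X214.157 Y90.938 F870
G01 X200.709 Y79.190 F870
G01 X188.961 Y92.638 F870
G01 X202.409 Y104.386 F870
M5
G0 X125.680 Y123.677
M3 S269
G01 X212.903 Y123.677 F3434
G01 X212.903 Y92.574 F3434
G01 X125.680 Y92.574 F3434
G01 X125.680 Y123.677 F3434
M5
G0 X78.908 Y108.223
M3 S269
G01 X112.788 Y108.223 F3434
G01 X112.788 Y89.095 F3434
G01 X78.908 Y89.095 F3434
G01 X78.908 Y108.223 F3434
M5
G0 X0.000 Y0.000

1 u = 1 mm; y_m = 132.646 − y.

[1] `<polygon>` regular polygon, #0000ff→cut S841 F870: (202.409,104.386) → (214.157,90.938) → (200.709,79.190) → (188.961,92.638) → (202.409,104.386) (closed)

[2] `<path>` rectangle, #008000→engrave S269 F3434: (125.680,123.677) → (212.903,123.677) → (212.903,92.574) → (125.680,92.574) → (125.680,123.677) (closed)

[3] `<rect>` rectangle, #008000→engrave S269 F3434: (78.908,108.223) → (112.788,108.223) → (112.788,89.095) → (78.908,89.095) → (78.908,108.223) (closed)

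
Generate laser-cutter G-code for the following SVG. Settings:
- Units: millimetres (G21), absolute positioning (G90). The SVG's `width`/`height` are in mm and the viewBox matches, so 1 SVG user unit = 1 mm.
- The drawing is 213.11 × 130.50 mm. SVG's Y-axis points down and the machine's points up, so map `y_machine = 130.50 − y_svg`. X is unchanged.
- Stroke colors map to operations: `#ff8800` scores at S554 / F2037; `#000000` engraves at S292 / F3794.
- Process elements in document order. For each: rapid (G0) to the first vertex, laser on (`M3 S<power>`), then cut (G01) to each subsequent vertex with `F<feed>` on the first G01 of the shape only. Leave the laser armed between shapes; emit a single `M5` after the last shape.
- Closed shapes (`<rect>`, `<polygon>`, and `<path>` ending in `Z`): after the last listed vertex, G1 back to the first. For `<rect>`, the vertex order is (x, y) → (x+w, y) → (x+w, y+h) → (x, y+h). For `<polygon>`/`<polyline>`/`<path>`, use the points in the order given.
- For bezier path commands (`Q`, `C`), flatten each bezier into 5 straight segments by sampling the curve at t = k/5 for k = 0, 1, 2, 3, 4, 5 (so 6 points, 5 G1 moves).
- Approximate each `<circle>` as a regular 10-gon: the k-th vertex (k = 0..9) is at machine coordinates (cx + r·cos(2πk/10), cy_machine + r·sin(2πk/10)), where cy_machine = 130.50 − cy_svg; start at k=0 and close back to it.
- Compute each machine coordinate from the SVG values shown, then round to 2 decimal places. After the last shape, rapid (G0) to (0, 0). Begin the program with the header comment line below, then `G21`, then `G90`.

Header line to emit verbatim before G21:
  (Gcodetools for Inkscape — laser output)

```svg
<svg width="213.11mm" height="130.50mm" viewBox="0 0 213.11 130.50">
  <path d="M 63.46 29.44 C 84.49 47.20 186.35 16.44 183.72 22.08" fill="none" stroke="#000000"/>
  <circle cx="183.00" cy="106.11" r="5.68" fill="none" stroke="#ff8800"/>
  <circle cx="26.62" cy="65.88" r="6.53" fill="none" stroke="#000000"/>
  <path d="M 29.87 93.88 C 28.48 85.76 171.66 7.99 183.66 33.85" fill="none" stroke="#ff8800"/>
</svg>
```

Since the viewBox matches the mm dimensions, user units are millimetres directly. The only transform is the Y-flip y_m = 130.50 − y_svg.

Shape 1 is a cubic bezier drawn with `<path>`. Its stroke #000000 means engrave at S292, F3794. After flipping Y the toolpath is (63.46,101.06) → (84.30,95.55) → (115.63,97.60) → (148.58,103.15) → (174.24,108.12) → (183.72,108.42).

Shape 2 is a circle drawn with `<circle>`. Its stroke #ff8800 means score at S554, F2037. After flipping Y the toolpath is (188.68,24.39) → (187.60,27.73) → (184.76,29.79) → (181.24,29.79) → (178.40,27.73) → (177.32,24.39) → (178.40,21.05) → (181.24,18.99) → (184.76,18.99) → (187.60,21.05) → (188.68,24.39), returning to the start.

Shape 3 is a circle drawn with `<circle>`. Its stroke #000000 means engrave at S292, F3794. After flipping Y the toolpath is (33.15,64.62) → (31.90,68.46) → (28.64,70.83) → (24.60,70.83) → (21.34,68.46) → (20.09,64.62) → (21.34,60.78) → (24.60,58.41) → (28.64,58.41) → (31.90,60.78) → (33.15,64.62), returning to the start.

Shape 4 is a cubic bezier drawn with `<path>`. Its stroke #ff8800 means score at S554, F2037. After flipping Y the toolpath is (29.87,36.62) → (44.18,48.46) → (79.95,68.71) → (123.94,89.03) → (162.92,101.12) → (183.66,96.65).

(Gcodetools for Inkscape — laser output)
G21
G90
G0 X63.46 Y101.06
M3 S292
G01 X84.30 Y95.55 F3794
G01 X115.63 Y97.60
G01 X148.58 Y103.15
G01 X174.24 Y108.12
G01 X183.72 Y108.42
G0 X188.68 Y24.39
M3 S554
G01 X187.60 Y27.73 F2037
G01 X184.76 Y29.79
G01 X181.24 Y29.79
G01 X178.40 Y27.73
G01 X177.32 Y24.39
G01 X178.40 Y21.05
G01 X181.24 Y18.99
G01 X184.76 Y18.99
G01 X187.60 Y21.05
G01 X188.68 Y24.39
G0 X33.15 Y64.62
M3 S292
G01 X31.90 Y68.46 F3794
G01 X28.64 Y70.83
G01 X24.60 Y70.83
G01 X21.34 Y68.46
G01 X20.09 Y64.62
G01 X21.34 Y60.78
G01 X24.60 Y58.41
G01 X28.64 Y58.41
G01 X31.90 Y60.78
G01 X33.15 Y64.62
G0 X29.87 Y36.62
M3 S554
G01 X44.18 Y48.46 F2037
G01 X79.95 Y68.71
G01 X123.94 Y89.03
G01 X162.92 Y101.12
G01 X183.66 Y96.65
M5
G0 X0.00 Y0.00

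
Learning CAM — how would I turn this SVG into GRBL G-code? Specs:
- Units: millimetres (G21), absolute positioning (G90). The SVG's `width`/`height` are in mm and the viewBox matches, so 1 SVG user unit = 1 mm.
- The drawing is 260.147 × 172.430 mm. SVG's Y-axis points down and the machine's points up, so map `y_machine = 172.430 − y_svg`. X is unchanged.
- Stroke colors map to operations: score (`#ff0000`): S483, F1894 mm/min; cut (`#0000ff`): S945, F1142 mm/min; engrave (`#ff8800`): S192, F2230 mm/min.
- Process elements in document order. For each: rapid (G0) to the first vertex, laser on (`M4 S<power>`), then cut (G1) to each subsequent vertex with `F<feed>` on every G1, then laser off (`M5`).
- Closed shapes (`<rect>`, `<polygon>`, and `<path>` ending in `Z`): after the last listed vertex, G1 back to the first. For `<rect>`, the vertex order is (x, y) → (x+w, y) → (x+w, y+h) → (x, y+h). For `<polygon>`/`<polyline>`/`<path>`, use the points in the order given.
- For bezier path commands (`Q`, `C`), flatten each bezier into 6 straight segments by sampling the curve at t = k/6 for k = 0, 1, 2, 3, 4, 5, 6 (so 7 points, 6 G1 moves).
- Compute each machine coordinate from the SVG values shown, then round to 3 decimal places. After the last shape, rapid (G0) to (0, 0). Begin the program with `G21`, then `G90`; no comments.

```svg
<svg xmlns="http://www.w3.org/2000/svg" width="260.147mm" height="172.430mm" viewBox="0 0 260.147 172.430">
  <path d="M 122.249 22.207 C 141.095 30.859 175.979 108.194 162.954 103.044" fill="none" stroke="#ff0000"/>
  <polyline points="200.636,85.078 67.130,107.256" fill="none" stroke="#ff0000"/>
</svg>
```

1 u = 1 mm; y_m = 172.430 − y.

[1] `<path>` cubic bezier, #ff0000→score S483 F1894: (122.249,150.223) → (132.712,140.873) → (144.073,124.275) → (154.553,104.629) → (162.378,86.132) → (165.770,72.985) → (162.954,69.386)

[2] `<polyline>` line segment, #ff0000→score S483 F1894: (200.636,87.352) → (67.130,65.174)

G21
G90
G0 X122.249 Y150.223
M4 S483
G1 X132.712 Y140.873 F1894
G1 X144.073 Y124.275 F1894
G1 X154.553 Y104.629 F1894
G1 X162.378 Y86.132 F1894
G1 X165.770 Y72.985 F1894
G1 X162.954 Y69.386 F1894
M5
G0 X200.636 Y87.352
M4 S483
G1 X67.130 Y65.174 F1894
M5
G0 X0.000 Y0.000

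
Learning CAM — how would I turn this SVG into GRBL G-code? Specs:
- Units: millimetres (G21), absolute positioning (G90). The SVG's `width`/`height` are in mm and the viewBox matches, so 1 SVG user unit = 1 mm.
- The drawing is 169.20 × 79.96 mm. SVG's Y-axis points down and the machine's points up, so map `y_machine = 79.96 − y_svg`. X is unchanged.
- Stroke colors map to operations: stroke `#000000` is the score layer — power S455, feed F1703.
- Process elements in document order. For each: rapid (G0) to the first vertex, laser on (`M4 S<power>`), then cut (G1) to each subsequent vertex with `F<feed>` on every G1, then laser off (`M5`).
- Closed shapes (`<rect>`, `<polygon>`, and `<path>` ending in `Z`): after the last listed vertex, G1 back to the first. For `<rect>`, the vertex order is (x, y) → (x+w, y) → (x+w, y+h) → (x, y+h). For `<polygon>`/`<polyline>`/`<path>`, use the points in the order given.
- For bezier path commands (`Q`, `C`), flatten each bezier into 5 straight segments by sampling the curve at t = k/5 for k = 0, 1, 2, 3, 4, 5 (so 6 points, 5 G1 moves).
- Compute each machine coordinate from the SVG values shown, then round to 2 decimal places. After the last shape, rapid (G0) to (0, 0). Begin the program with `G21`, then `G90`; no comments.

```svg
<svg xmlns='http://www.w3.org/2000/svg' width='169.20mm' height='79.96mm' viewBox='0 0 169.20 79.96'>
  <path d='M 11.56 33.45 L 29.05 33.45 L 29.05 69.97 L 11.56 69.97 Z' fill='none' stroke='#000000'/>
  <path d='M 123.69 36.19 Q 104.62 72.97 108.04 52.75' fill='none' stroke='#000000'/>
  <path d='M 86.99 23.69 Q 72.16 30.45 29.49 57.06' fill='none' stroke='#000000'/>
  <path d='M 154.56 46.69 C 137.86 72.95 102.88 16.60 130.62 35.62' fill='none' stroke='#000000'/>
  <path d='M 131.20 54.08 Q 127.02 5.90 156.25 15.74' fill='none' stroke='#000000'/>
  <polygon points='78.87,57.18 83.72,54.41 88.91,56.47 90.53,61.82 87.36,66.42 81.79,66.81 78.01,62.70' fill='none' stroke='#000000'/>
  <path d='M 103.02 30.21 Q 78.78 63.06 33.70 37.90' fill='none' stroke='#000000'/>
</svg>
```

Since the viewBox matches the mm dimensions, user units are millimetres directly. The only transform is the Y-flip y_m = 79.96 − y_svg.

Shape 1 is a rectangle drawn with `<path>`. Its stroke #000000 means score at S455, F1703. After flipping Y the toolpath is (11.56,46.51) → (29.05,46.51) → (29.05,9.99) → (11.56,9.99) → (11.56,46.51), returning to the start.

Shape 2 is a quadratic bezier drawn with `<path>`. Its stroke #000000 means score at S455, F1703. After flipping Y the toolpath is (123.69,43.77) → (116.96,31.34) → (112.03,23.47) → (108.90,20.15) → (107.57,21.40) → (108.04,27.21).

Shape 3 is a quadratic bezier drawn with `<path>`. Its stroke #000000 means score at S455, F1703. After flipping Y the toolpath is (86.99,56.27) → (79.94,52.77) → (70.67,47.69) → (59.17,41.01) → (45.44,32.75) → (29.49,22.90).

Shape 4 is a cubic bezier drawn with `<path>`. Its stroke #000000 means score at S455, F1703. After flipping Y the toolpath is (154.56,33.27) → (142.99,26.16) → (130.93,31.30) → (122.25,41.10) → (120.85,47.97) → (130.62,44.34).

Shape 5 is a quadratic bezier drawn with `<path>`. Its stroke #000000 means score at S455, F1703. After flipping Y the toolpath is (131.20,25.88) → (130.86,42.83) → (133.20,55.14) → (138.21,62.81) → (145.89,65.84) → (156.25,64.22).

Shape 6 is a regular polygon drawn with `<polygon>`. Its stroke #000000 means score at S455, F1703. After flipping Y the toolpath is (78.87,22.78) → (83.72,25.55) → (88.91,23.49) → (90.53,18.14) → (87.36,13.54) → (81.79,13.15) → (78.01,17.26) → (78.87,22.78), returning to the start.

Shape 7 is a quadratic bezier drawn with `<path>`. Its stroke #000000 means score at S455, F1703. After flipping Y the toolpath is (103.02,49.75) → (92.49,38.93) → (80.29,32.75) → (66.43,31.21) → (50.90,34.32) → (33.70,42.06).

G21
G90
G0 X11.56 Y46.51
M4 S455
G1 X29.05 Y46.51 F1703
G1 X29.05 Y9.99 F1703
G1 X11.56 Y9.99 F1703
G1 X11.56 Y46.51 F1703
M5
G0 X123.69 Y43.77
M4 S455
G1 X116.96 Y31.34 F1703
G1 X112.03 Y23.47 F1703
G1 X108.90 Y20.15 F1703
G1 X107.57 Y21.40 F1703
G1 X108.04 Y27.21 F1703
M5
G0 X86.99 Y56.27
M4 S455
G1 X79.94 Y52.77 F1703
G1 X70.67 Y47.69 F1703
G1 X59.17 Y41.01 F1703
G1 X45.44 Y32.75 F1703
G1 X29.49 Y22.90 F1703
M5
G0 X154.56 Y33.27
M4 S455
G1 X142.99 Y26.16 F1703
G1 X130.93 Y31.30 F1703
G1 X122.25 Y41.10 F1703
G1 X120.85 Y47.97 F1703
G1 X130.62 Y44.34 F1703
M5
G0 X131.20 Y25.88
M4 S455
G1 X130.86 Y42.83 F1703
G1 X133.20 Y55.14 F1703
G1 X138.21 Y62.81 F1703
G1 X145.89 Y65.84 F1703
G1 X156.25 Y64.22 F1703
M5
G0 X78.87 Y22.78
M4 S455
G1 X83.72 Y25.55 F1703
G1 X88.91 Y23.49 F1703
G1 X90.53 Y18.14 F1703
G1 X87.36 Y13.54 F1703
G1 X81.79 Y13.15 F1703
G1 X78.01 Y17.26 F1703
G1 X78.87 Y22.78 F1703
M5
G0 X103.02 Y49.75
M4 S455
G1 X92.49 Y38.93 F1703
G1 X80.29 Y32.75 F1703
G1 X66.43 Y31.21 F1703
G1 X50.90 Y34.32 F1703
G1 X33.70 Y42.06 F1703
M5
G0 X0.00 Y0.00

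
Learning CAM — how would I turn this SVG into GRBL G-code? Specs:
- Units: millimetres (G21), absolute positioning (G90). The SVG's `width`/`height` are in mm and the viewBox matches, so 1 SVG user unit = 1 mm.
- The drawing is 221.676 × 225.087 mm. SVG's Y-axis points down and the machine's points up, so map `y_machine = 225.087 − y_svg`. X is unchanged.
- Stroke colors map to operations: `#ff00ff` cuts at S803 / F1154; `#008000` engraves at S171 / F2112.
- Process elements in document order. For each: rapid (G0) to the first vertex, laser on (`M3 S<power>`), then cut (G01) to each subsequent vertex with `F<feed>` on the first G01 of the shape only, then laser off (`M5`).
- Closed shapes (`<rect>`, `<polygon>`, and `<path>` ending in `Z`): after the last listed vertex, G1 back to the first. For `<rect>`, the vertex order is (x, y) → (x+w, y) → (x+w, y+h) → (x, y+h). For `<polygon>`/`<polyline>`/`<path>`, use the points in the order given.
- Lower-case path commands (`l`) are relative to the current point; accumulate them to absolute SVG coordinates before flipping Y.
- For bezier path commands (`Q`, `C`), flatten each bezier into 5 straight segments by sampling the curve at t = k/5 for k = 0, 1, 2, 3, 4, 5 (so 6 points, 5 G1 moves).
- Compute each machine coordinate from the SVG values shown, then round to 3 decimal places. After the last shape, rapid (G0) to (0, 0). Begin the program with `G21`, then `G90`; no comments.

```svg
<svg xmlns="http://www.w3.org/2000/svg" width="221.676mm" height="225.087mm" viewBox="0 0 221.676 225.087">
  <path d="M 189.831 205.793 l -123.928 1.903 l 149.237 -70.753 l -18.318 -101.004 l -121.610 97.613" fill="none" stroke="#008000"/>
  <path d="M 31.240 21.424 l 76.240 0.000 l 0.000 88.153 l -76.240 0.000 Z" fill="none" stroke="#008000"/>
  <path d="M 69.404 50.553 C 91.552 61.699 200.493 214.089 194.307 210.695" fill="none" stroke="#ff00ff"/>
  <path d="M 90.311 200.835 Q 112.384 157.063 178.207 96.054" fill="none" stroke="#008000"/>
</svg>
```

G21
G90
G0 X189.831 Y19.294
M3 S171
G01 X65.903 Y17.391 F2112
G01 X215.140 Y88.144
G01 X196.822 Y189.148
G01 X75.212 Y91.535
M5
G0 X31.240 Y203.663
M3 S171
G01 X107.480 Y203.663 F2112
G01 X107.480 Y115.510
G01 X31.240 Y115.510
G01 X31.240 Y203.663
M5
G0 X69.404 Y174.534
M3 S803
G01 X91.493 Y153.273 F1154
G01 X124.719 Y112.371
G01 X159.392 Y66.086
G01 X185.819 Y28.673
G01 X194.307 Y14.392
M5
G0 X90.311 Y24.252
M3 S171
G01 X100.890 Y42.450 F2112
G01 X114.969 Y62.028
G01 X132.549 Y82.984
G01 X153.628 Y105.319
G01 X178.207 Y129.033
M5
G0 X0.000 Y0.000

Since the viewBox matches the mm dimensions, user units are millimetres directly. The only transform is the Y-flip y_m = 225.087 − y_svg.

Shape 1 is a open polyline drawn with `<path>`. Its stroke #008000 means engrave at S171, F2112. After flipping Y the toolpath is (189.831,19.294) → (65.903,17.391) → (215.140,88.144) → (196.822,189.148) → (75.212,91.535).

Shape 2 is a rectangle drawn with `<path>`. Its stroke #008000 means engrave at S171, F2112. After flipping Y the toolpath is (31.240,203.663) → (107.480,203.663) → (107.480,115.510) → (31.240,115.510) → (31.240,203.663), returning to the start.

Shape 3 is a cubic bezier drawn with `<path>`. Its stroke #ff00ff means cut at S803, F1154. After flipping Y the toolpath is (69.404,174.534) → (91.493,153.273) → (124.719,112.371) → (159.392,66.086) → (185.819,28.673) → (194.307,14.392).

Shape 4 is a quadratic bezier drawn with `<path>`. Its stroke #008000 means engrave at S171, F2112. After flipping Y the toolpath is (90.311,24.252) → (100.890,42.450) → (114.969,62.028) → (132.549,82.984) → (153.628,105.319) → (178.207,129.033).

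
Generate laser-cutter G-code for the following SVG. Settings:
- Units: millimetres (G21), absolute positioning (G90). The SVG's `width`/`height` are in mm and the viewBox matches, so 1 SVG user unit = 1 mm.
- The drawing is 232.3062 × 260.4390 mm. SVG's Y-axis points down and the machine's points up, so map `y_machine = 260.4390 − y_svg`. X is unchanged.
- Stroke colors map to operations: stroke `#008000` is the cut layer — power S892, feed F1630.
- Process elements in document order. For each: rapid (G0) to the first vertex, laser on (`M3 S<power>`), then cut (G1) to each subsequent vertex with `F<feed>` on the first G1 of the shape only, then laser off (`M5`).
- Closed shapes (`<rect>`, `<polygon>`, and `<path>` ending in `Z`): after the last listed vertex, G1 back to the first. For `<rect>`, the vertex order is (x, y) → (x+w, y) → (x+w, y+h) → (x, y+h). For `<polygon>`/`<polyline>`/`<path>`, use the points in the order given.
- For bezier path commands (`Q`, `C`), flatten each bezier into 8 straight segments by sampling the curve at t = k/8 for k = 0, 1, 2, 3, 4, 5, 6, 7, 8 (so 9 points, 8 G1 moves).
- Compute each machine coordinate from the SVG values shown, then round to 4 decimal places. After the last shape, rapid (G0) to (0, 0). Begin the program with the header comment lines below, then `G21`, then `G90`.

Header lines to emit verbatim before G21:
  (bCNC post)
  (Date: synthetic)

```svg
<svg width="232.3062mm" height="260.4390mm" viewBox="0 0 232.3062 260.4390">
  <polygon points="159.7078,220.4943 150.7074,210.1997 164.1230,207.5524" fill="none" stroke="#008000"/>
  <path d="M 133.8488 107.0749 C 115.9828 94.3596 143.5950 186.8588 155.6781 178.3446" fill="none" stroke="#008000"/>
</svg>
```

1 u = 1 mm; y_m = 260.4390 − y.

[1] `<polygon>` regular polygon, #008000→cut S892 F1630: (159.7078,39.9447) → (150.7074,50.2393) → (164.1230,52.8866) → (159.7078,39.9447) (closed)

[2] `<path>` cubic bezier, #008000→cut S892 F1630: (133.8488,153.3641) → (129.1617,153.6032) → (128.0232,146.3952) → (129.7185,134.1567) → (133.5325,119.3047) → (138.7505,104.2557) → (144.6573,91.4265) → (150.5382,83.2338) → (155.6781,82.0944)

(bCNC post)
(Date: synthetic)
G21
G90
G0 X159.7078 Y39.9447
M3 S892
G1 X150.7074 Y50.2393 F1630
G1 X164.1230 Y52.8866
G1 X159.7078 Y39.9447
M5
G0 X133.8488 Y153.3641
M3 S892
G1 X129.1617 Y153.6032 F1630
G1 X128.0232 Y146.3952
G1 X129.7185 Y134.1567
G1 X133.5325 Y119.3047
G1 X138.7505 Y104.2557
G1 X144.6573 Y91.4265
G1 X150.5382 Y83.2338
G1 X155.6781 Y82.0944
M5
G0 X0.0000 Y0.0000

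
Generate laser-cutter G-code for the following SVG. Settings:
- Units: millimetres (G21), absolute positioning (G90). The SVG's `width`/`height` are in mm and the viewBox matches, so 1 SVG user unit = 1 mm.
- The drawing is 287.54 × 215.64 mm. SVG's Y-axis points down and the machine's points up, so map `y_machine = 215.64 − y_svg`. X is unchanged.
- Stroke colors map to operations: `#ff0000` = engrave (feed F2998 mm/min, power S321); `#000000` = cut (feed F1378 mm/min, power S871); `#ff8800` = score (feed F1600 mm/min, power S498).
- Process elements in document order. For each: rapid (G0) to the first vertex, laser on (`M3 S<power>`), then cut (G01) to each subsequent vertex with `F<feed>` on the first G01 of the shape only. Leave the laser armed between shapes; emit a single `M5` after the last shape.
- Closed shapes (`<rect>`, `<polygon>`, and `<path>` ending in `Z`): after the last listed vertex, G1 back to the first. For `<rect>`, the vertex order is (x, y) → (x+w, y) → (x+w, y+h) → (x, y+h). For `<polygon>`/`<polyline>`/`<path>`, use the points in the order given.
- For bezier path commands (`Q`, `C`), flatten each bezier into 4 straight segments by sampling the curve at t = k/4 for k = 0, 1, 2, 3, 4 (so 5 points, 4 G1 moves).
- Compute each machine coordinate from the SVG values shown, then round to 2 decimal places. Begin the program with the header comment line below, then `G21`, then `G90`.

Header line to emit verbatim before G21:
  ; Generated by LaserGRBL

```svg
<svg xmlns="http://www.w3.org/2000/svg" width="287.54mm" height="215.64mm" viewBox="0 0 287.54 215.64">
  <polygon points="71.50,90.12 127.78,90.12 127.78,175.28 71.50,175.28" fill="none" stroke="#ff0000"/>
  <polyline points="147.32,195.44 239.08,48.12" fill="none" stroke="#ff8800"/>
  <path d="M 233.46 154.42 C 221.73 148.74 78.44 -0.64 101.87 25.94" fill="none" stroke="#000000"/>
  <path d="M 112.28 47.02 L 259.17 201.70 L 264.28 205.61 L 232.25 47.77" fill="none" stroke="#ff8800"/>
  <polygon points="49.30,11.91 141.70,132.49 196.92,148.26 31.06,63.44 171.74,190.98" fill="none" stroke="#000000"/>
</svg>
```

1 u = 1 mm; y_m = 215.64 − y.

[1] `<polygon>` rectangle, #ff0000→engrave S321 F2998: (71.50,125.52) → (127.78,125.52) → (127.78,40.36) → (71.50,40.36) → (71.50,125.52) (closed)

[2] `<polyline>` line segment, #ff8800→score S498 F1600: (147.32,20.20) → (239.08,167.52)

[3] `<path>` cubic bezier, #000000→cut S871 F1378: (233.46,61.22) → (204.66,87.43) → (154.48,137.56) → (110.90,181.64) → (101.87,189.70)

[4] `<path>` open polyline, #ff8800→score S498 F1600: (112.28,168.62) → (259.17,13.94) → (264.28,10.03) → (232.25,167.87)

[5] `<polygon>` closed polygon, #000000→cut S871 F1378: (49.30,203.73) → (141.70,83.15) → (196.92,67.38) → (31.06,152.20) → (171.74,24.66) → (49.30,203.73) (closed)

; Generated by LaserGRBL
G21
G90
G0 X71.50 Y125.52
M3 S321
G01 X127.78 Y125.52 F2998
G01 X127.78 Y40.36
G01 X71.50 Y40.36
G01 X71.50 Y125.52
G0 X147.32 Y20.20
M3 S498
G01 X239.08 Y167.52 F1600
G0 X233.46 Y61.22
M3 S871
G01 X204.66 Y87.43 F1378
G01 X154.48 Y137.56
G01 X110.90 Y181.64
G01 X101.87 Y189.70
G0 X112.28 Y168.62
M3 S498
G01 X259.17 Y13.94 F1600
G01 X264.28 Y10.03
G01 X232.25 Y167.87
G0 X49.30 Y203.73
M3 S871
G01 X141.70 Y83.15 F1378
G01 X196.92 Y67.38
G01 X31.06 Y152.20
G01 X171.74 Y24.66
G01 X49.30 Y203.73
M5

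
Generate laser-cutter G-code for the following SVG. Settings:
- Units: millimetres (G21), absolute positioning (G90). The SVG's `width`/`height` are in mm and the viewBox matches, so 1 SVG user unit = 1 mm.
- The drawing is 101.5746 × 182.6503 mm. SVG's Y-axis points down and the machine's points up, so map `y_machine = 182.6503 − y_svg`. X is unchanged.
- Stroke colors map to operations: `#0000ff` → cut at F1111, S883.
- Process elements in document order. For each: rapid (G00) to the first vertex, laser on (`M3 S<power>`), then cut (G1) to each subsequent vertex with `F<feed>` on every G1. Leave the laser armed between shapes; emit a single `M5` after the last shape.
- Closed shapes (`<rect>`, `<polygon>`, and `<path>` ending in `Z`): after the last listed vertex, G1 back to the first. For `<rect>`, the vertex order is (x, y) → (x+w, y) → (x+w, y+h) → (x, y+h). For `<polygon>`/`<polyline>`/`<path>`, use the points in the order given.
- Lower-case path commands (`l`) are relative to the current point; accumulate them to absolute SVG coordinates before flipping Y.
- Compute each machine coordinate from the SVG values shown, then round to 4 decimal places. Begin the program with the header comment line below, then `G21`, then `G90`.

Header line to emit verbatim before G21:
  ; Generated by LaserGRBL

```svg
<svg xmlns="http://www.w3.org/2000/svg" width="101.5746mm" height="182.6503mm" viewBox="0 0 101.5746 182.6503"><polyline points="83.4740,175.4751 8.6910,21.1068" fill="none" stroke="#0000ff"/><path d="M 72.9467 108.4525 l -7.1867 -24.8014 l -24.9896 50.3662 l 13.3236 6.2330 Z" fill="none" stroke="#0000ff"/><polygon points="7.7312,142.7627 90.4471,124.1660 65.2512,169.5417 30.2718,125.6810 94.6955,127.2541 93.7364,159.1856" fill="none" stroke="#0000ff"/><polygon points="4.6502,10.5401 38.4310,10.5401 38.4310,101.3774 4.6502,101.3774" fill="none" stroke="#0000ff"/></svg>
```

; Generated by LaserGRBL
G21
G90
G00 X83.4740 Y7.1752
M3 S883
G1 X8.6910 Y161.5435 F1111
G00 X72.9467 Y74.1978
M3 S883
G1 X65.7600 Y98.9992 F1111
G1 X40.7704 Y48.6330 F1111
G1 X54.0940 Y42.4000 F1111
G1 X72.9467 Y74.1978 F1111
G00 X7.7312 Y39.8876
M3 S883
G1 X90.4471 Y58.4843 F1111
G1 X65.2512 Y13.1086 F1111
G1 X30.2718 Y56.9693 F1111
G1 X94.6955 Y55.3962 F1111
G1 X93.7364 Y23.4647 F1111
G1 X7.7312 Y39.8876 F1111
G00 X4.6502 Y172.1102
M3 S883
G1 X38.4310 Y172.1102 F1111
G1 X38.4310 Y81.2729 F1111
G1 X4.6502 Y81.2729 F1111
G1 X4.6502 Y172.1102 F1111
M5

viewBox `0 0 101.5746 182.6503` with mm width/height → 1 unit = 1 mm. Flip: y_m = 182.6503 − y_svg.

**Shape 1** — `<polyline>` line segment, stroke `#0000ff` → cut (S883, F1111). Machine vertices: (83.4740,7.1752) → (8.6910,161.5435). Open path.

**Shape 2** — `<path>` closed polygon, stroke `#0000ff` → cut (S883, F1111). Machine vertices: (72.9467,74.1978) → (65.7600,98.9992) → (40.7704,48.6330) → (54.0940,42.4000) → (72.9467,74.1978). Closed: final G1 returns to the first vertex.

**Shape 3** — `<polygon>` closed polygon, stroke `#0000ff` → cut (S883, F1111). Machine vertices: (7.7312,39.8876) → (90.4471,58.4843) → (65.2512,13.1086) → (30.2718,56.9693) → (94.6955,55.3962) → (93.7364,23.4647) → (7.7312,39.8876). Closed: final G1 returns to the first vertex.

**Shape 4** — `<polygon>` rectangle, stroke `#0000ff` → cut (S883, F1111). Machine vertices: (4.6502,172.1102) → (38.4310,172.1102) → (38.4310,81.2729) → (4.6502,81.2729) → (4.6502,172.1102). Closed: final G1 returns to the first vertex.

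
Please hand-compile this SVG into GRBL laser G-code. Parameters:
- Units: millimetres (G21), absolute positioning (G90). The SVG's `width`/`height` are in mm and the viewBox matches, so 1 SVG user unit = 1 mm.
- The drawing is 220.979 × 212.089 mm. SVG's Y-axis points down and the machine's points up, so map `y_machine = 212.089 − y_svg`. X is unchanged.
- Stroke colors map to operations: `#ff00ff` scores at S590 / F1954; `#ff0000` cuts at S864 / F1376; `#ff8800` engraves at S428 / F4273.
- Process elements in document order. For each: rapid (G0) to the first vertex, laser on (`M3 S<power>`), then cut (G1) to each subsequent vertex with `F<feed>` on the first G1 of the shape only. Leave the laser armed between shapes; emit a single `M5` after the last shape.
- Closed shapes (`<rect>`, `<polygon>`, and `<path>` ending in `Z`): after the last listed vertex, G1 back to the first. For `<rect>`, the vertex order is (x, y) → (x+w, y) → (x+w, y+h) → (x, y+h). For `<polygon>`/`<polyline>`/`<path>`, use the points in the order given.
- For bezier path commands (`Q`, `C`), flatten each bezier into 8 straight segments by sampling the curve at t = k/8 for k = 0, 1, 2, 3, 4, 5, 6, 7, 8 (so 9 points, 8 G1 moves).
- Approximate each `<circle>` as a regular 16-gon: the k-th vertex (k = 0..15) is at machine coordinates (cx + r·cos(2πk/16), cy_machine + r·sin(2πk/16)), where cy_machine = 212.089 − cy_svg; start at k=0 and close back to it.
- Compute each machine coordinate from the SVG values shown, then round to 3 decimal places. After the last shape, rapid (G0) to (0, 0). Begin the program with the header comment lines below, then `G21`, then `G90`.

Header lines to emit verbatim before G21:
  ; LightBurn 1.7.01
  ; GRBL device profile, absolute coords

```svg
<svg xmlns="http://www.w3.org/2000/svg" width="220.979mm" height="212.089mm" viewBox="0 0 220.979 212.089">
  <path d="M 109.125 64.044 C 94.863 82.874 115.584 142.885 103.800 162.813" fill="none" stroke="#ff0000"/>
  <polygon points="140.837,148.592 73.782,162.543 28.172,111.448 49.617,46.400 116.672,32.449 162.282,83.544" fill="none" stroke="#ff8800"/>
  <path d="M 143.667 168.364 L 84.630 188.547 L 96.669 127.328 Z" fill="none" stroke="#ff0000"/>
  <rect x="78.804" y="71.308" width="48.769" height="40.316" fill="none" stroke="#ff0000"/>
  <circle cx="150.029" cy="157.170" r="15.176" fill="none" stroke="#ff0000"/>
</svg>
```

1 u = 1 mm; y_m = 212.089 − y.

[1] `<path>` cubic bezier, #ff0000→cut S864 F1376: (109.125,148.045) → (105.285,139.212) → (103.933,127.471) → (104.280,113.773) → (105.533,99.072) → (106.903,84.320) → (107.598,70.468) → (106.827,58.469) → (103.800,49.276)

[2] `<polygon>` regular polygon, #ff8800→engrave S428 F4273: (140.837,63.497) → (73.782,49.546) → (28.172,100.641) → (49.617,165.689) → (116.672,179.640) → (162.282,128.545) → (140.837,63.497) (closed)

[3] `<path>` regular polygon, #ff0000→cut S864 F1376: (143.667,43.725) → (84.630,23.542) → (96.669,84.761) → (143.667,43.725) (closed)

[4] `<rect>` rectangle, #ff0000→cut S864 F1376: (78.804,140.781) → (127.573,140.781) → (127.573,100.465) → (78.804,100.465) → (78.804,140.781) (closed)

[5] `<circle>` circle, #ff0000→cut S864 F1376: (165.205,54.919) → (164.050,60.727) → (160.760,65.650) → (155.837,68.940) → (150.029,70.095) → (144.221,68.940) → (139.298,65.650) → (136.008,60.727) → (134.853,54.919) → (136.008,49.111) → (139.298,44.188) → (144.221,40.898) → (150.029,39.743) → (155.837,40.898) → (160.760,44.188) → (164.050,49.111) → (165.205,54.919) (closed)

; LightBurn 1.7.01
; GRBL device profile, absolute coords
G21
G90
G0 X109.125 Y148.045
M3 S864
G1 X105.285 Y139.212 F1376
G1 X103.933 Y127.471
G1 X104.280 Y113.773
G1 X105.533 Y99.072
G1 X106.903 Y84.320
G1 X107.598 Y70.468
G1 X106.827 Y58.469
G1 X103.800 Y49.276
G0 X140.837 Y63.497
M3 S428
G1 X73.782 Y49.546 F4273
G1 X28.172 Y100.641
G1 X49.617 Y165.689
G1 X116.672 Y179.640
G1 X162.282 Y128.545
G1 X140.837 Y63.497
G0 X143.667 Y43.725
M3 S864
G1 X84.630 Y23.542 F1376
G1 X96.669 Y84.761
G1 X143.667 Y43.725
G0 X78.804 Y140.781
M3 S864
G1 X127.573 Y140.781 F1376
G1 X127.573 Y100.465
G1 X78.804 Y100.465
G1 X78.804 Y140.781
G0 X165.205 Y54.919
M3 S864
G1 X164.050 Y60.727 F1376
G1 X160.760 Y65.650
G1 X155.837 Y68.940
G1 X150.029 Y70.095
G1 X144.221 Y68.940
G1 X139.298 Y65.650
G1 X136.008 Y60.727
G1 X134.853 Y54.919
G1 X136.008 Y49.111
G1 X139.298 Y44.188
G1 X144.221 Y40.898
G1 X150.029 Y39.743
G1 X155.837 Y40.898
G1 X160.760 Y44.188
G1 X164.050 Y49.111
G1 X165.205 Y54.919
M5
G0 X0.000 Y0.000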